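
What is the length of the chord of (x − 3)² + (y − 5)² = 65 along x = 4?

Centre (3, 5), r² = 65. Perpendicular distance d from centre to line = |−1| / √1 = 1.
Half the chord is √(r² − d²) = √(64), so the full chord is 16.

16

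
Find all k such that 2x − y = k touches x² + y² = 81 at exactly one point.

k = ±9√5

Tangency holds when the distance from the centre (0, 0) to the line equals the radius 9:
|2·0 − 1·0 − k| / √5 = 9
|k| = 9√5.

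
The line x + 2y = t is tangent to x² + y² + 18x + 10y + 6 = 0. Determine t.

For a tangent, require d(centre, line) = r = 10.
|1·(−9) + 2·(−5) − t| / √5 = 10
|t − (−19)| = 10√5.

t = −19 ± 10√5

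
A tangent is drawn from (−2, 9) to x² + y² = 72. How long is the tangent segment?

√13

Centre (0, 0), r² = 72. |PO|² = (−2)² + (9)² = 85.
The tangent meets the radius at right angles, so tangent² = |PO|² − r² = 85 − 72 = 13.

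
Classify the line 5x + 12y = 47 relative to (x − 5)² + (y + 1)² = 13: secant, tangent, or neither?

Substituting the line into the circle gives 169x² − 2030x + 5209 = 0.
Discriminant = (−2030)² − 4·169·(5209) = 599616 > 0.
Two real roots: the line is a secant.

secant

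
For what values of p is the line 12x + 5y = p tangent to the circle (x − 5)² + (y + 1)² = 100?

Tangency holds when the distance from the centre (5, −1) to the line equals the radius 10:
|12·5 + 5·(−1) − p| / √169 = 10
|p − (55)| = 10·13, so p = 185 or p = −75.

p = −75 or p = 185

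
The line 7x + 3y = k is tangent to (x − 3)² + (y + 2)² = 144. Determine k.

k = 15 ± 12√58

For a tangent, require d(centre, line) = r = 12.
|7·3 + 3·(−2) − k| / √58 = 12
|k − (15)| = 12√58.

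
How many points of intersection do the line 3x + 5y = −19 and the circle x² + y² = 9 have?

0

Centre (0, 0), r² = 9. Distance² from centre to line = (19)²/34 = 361/34.
Since d² > r², the line lies outside the circle.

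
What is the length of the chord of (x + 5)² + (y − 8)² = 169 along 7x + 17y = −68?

13√2

Substitute y = (−68 − 7x)/17:
338x² + 5746x = 0  ⟹  x² + 17x = 0
x = 0 or x = −17, giving (0, −4) and (−17, 3).
Chord length = distance between (0, −4) and (−17, 3) = √338 = 13√2.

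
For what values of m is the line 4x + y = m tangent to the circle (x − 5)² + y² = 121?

m = 20 ± 11√17

The line touches the circle iff its distance from (5, 0) is 11:
|4·5 + 1·0 − m| / √17 = 11
|m − (20)| = 11√17.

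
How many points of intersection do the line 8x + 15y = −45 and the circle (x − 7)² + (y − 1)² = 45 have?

Centre (7, 1), r² = 45. Distance² from centre to line = (116)²/289 = 13456/289.
Since d² > r², the line lies outside the circle.

0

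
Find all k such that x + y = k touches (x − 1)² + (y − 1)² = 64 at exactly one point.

k = 2 ± 8√2

Tangency holds when the distance from the centre (1, 1) to the line equals the radius 8:
|1·1 + 1·1 − k| / √2 = 8
|k − (2)| = 8√2.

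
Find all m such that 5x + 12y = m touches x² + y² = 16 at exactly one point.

Tangency holds when the distance from the centre (0, 0) to the line equals the radius 4:
|5·0 + 12·0 − m| / √169 = 4
|m| = 4·13, so m = 52 or m = −52.

m = −52 or m = 52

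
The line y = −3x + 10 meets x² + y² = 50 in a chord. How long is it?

The distance from (0, 0) to the line is 10/√10, and r² = 50.
Half the chord is √(r² − d²) = √(40), so the full chord is 4√10.

4√10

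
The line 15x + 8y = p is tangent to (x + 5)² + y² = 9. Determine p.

The line touches the circle iff its distance from (−5, 0) is 3:
|15·(−5) + 8·0 − p| / √289 = 3
|p − (−75)| = 3·17, so p = −24 or p = −126.

p = −126 or p = −24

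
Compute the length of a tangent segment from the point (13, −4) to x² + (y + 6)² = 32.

√141

Centre (0, −6), r² = 32. |PO|² = (13)² + (2)² = 173.
By the tangent–radius right angle, tangent length = √(|PO|² − r²) = √141.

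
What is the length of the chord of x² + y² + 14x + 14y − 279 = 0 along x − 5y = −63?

Substitute y = (63 + x)/5:
26x² + 546x + 1404 = 0  ⟹  x² + 21x + 54 = 0
x = −3 or x = −18, giving (−3, 12) and (−18, 9).
Chord length = distance between (−3, 12) and (−18, 9) = √234 = 3√26.

3√26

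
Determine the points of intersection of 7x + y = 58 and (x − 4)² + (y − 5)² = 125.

(6, 16) and (9, −5)

Express y = −7x + 58 and substitute into the circle:
50x² − 750x + 2700 = 0  ⟹  x² − 15x + 54 = 0
x = 9 or x = 6, giving (9, −5) and (6, 16).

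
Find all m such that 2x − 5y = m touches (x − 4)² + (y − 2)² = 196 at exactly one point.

The line touches the circle iff its distance from (4, 2) is 14:
|2·4 − 5·2 − m| / √29 = 14
|m − (−2)| = 14√29.

m = −2 ± 14√29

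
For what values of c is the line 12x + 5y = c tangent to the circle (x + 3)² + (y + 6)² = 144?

c = −222 or c = 90

Tangency holds when the distance from the centre (−3, −6) to the line equals the radius 12:
|12·(−3) + 5·(−6) − c| / √169 = 12
|c − (−66)| = 12·13, so c = 90 or c = −222.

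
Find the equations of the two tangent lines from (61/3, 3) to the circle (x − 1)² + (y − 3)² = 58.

3x + 7y = 82 and 3x − 7y = 40

Let a tangent through (61/3, 3) have slope m. Its distance from (1, 3) must equal √58:
(−58/3m − (0))² = 58(m² + 1)
49m² − 9 = 0, so m = −3/7 or m = 3/7.
Through (61/3, 3) these give 3x + 7y = 82 and 3x − 7y = 40.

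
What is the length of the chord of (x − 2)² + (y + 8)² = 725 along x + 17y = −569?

Express y = (−569 − x)/17 and substitute into the circle:
290x² − 290x − 20880 = 0  ⟹  x² − x − 72 = 0
x = 9 or x = −8, giving (9, −34) and (−8, −33).
|(9, −34) − (−8, −33)| = √((17)² + (−1)²) = √290.

√290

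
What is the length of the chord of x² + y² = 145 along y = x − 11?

13√2

From the line, y = x − 11. Substituting:
2x² − 22x − 24 = 0  ⟹  x² − 11x − 12 = 0
x = 12 or x = −1, giving (12, 1) and (−1, −12).
|(12, 1) − (−1, −12)| = √((13)² + (13)²) = 13√2.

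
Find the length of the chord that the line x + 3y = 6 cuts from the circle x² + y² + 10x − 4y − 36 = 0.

Express y = (6 − x)/3 and substitute into the circle:
10x² + 90x − 360 = 0  ⟹  x² + 9x − 36 = 0
x = 3 or x = −12, giving (3, 1) and (−12, 6).
|(3, 1) − (−12, 6)| = √((15)² + (−5)²) = 5√10.

5√10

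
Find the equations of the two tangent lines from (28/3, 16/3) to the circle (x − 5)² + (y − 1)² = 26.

x + 5y = 36 and 5x + y = 52

Let a tangent through (28/3, 16/3) have slope m. Its distance from (5, 1) must equal √26:
(−13/3m − (−13/3))² = 26(m² + 1)
5m² + 26m + 5 = 0, so m = −1/5 or m = −5.
Through (28/3, 16/3) these give x + 5y = 36 and 5x + y = 52.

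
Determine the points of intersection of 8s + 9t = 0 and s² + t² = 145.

(−9, 8) and (9, −8)

Substitute t = (−8s)/9:
145s² − 11745 = 0  ⟹  s² − 81 = 0
s = 9 or s = −9, giving (9, −8) and (−9, 8).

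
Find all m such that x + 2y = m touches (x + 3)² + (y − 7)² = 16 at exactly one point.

For a tangent, require d(centre, line) = r = 4.
|1·(−3) + 2·7 − m| / √5 = 4
|m − (11)| = 4√5.

m = 11 ± 4√5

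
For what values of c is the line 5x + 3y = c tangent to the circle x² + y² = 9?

c = ±3√34

Tangency holds when the distance from the centre (0, 0) to the line equals the radius 3:
|5·0 + 3·0 − c| / √34 = 3
|c| = 3√34.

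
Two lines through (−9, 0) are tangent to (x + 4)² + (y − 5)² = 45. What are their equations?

2x + y = −18 and x + 2y = −9

A line y − (0) = m(x − (−9)) is tangent when its distance from (−4, 5) is 3√5:
(5m − (5))² = 45(m² + 1)
2m² + 5m + 2 = 0, so m = −2 or m = −1/2.
Through (−9, 0) these give 2x + y = −18 and x + 2y = −9.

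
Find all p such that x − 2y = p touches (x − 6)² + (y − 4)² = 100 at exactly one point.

The line touches the circle iff its distance from (6, 4) is 10:
|1·6 − 2·4 − p| / √5 = 10
|p − (−2)| = 10√5.

p = −2 ± 10√5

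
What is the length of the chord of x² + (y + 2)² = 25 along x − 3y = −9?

Centre (0, −2), r² = 25. Perpendicular distance d from centre to line = |15| / √10 = 15/√10.
Half the chord is √(r² − d²) = √(5/2), so the full chord is √10.

√10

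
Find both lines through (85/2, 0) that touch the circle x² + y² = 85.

A line y − (0) = m(x − (85/2)) is tangent when its distance from (0, 0) is √85:
(−85/2m − (0))² = 85(m² + 1)
81m² − 4 = 0, so m = 2/9 or m = −2/9.
With m = 2/9: 2x − 9y = 85. With m = −2/9: 2x + 9y = 85.

2x − 9y = 85 and 2x + 9y = 85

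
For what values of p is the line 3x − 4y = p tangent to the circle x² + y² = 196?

p = −70 or p = 70

Tangency holds when the distance from the centre (0, 0) to the line equals the radius 14:
|3·0 − 4·0 − p| / √25 = 14
|p| = 14·5, so p = 70 or p = −70.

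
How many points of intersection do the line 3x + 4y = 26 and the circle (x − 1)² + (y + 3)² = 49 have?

Substituting the line into the circle gives 25x² − 260x + 676 = 0.
Δ = 67600 − 67600 = 0.
A repeated root: the line is tangent.

1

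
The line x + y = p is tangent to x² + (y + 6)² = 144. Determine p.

Tangency holds when the distance from the centre (0, −6) to the line equals the radius 12:
|1·0 + 1·(−6) − p| / √2 = 12
|p − (−6)| = 12√2.

p = −6 ± 12√2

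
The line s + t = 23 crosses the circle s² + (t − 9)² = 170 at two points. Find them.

Express t = −s + 23 and substitute into the circle:
2s² − 28s + 26 = 0  ⟹  s² − 14s + 13 = 0
s = 13 or s = 1, giving (13, 10) and (1, 22).

(1, 22) and (13, 10)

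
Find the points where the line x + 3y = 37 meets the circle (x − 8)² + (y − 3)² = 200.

Express y = (37 − x)/3 and substitute into the circle:
10x² − 200x − 440 = 0  ⟹  x² − 20x − 44 = 0
x = 22 or x = −2, giving (22, 5) and (−2, 13).

(−2, 13) and (22, 5)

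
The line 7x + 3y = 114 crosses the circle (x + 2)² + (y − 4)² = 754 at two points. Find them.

(3, 31) and (21, −11)

Express y = (114 − 7x)/3 and substitute into the circle:
58x² − 1392x + 3654 = 0  ⟹  x² − 24x + 63 = 0
x = 21 or x = 3, giving (21, −11) and (3, 31).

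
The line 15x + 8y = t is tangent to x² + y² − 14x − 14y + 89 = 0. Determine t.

For a tangent, require d(centre, line) = r = 3.
|15·7 + 8·7 − t| / √289 = 3
|t − (161)| = 3·17, so t = 212 or t = 110.

t = 110 or t = 212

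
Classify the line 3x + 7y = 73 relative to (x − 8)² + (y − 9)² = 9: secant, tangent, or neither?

Centre (8, 9), r² = 9. Distance² from centre to line = (14)²/58 = 98/29.
Since d² < r², the line cuts the circle twice.

secant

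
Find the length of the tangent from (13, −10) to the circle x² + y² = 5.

2√66

The centre is (0, 0) and r = √5. The square of the distance from P to the centre is 169 + 100 = 269.
The tangent meets the radius at right angles, so tangent² = |PO|² − r² = 269 − 5 = 264.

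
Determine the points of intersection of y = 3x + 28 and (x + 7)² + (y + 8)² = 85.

From the line, y = 3x + 28. Substituting:
10x² + 230x + 1260 = 0  ⟹  x² + 23x + 126 = 0
x = −9 or x = −14, giving (−9, 1) and (−14, −14).

(−14, −14) and (−9, 1)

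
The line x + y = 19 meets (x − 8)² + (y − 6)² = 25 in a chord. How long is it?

From the line, y = −x + 19. Substituting:
2x² − 42x + 208 = 0  ⟹  x² − 21x + 104 = 0
x = 13 or x = 8, giving (13, 6) and (8, 11).
|(13, 6) − (8, 11)| = √((5)² + (−5)²) = 5√2.

5√2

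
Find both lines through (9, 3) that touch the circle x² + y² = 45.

Write the tangent as mx − y + (3 − m·(9)) = 0 and set its distance from the centre to 3√5:
[m·(−9) − (−3)]² = 45(m² + 1)
2m² − 3m − 2 = 0, so m = −1/2 or m = 2.
With m = −1/2: x + 2y = 15. With m = 2: 2x − y = 15.

x + 2y = 15 and 2x − y = 15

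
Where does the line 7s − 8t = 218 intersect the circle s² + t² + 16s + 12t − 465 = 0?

From the line, t = (−218 + 7s)/8. Substituting:
113s² − 1356s − 3164 = 0  ⟹  s² − 12s − 28 = 0
s = 14 or s = −2, giving (14, −15) and (−2, −29).

(−2, −29) and (14, −15)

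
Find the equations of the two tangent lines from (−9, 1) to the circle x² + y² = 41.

Let a tangent through (−9, 1) have slope m. Its distance from (0, 0) must equal √41:
(9m − (−1))² = 41(m² + 1)
20m² + 9m − 20 = 0, so m = −5/4 or m = 4/5.
With m = −5/4: 5x + 4y = −41. With m = 4/5: 4x − 5y = −41.

5x + 4y = −41 and 4x − 5y = −41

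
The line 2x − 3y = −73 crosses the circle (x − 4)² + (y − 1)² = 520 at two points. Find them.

(−14, 15) and (−2, 23)

Substitute y = (73 + 2x)/3:
13x² + 208x + 364 = 0  ⟹  x² + 16x + 28 = 0
x = −2 or x = −14, giving (−2, 23) and (−14, 15).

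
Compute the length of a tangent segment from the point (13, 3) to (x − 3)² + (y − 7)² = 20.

4√6

With centre O = (3, 7), |OP|² = 116 and r² = 20.
By the tangent–radius right angle, tangent length = √(|PO|² − r²) = √96 = 4√6.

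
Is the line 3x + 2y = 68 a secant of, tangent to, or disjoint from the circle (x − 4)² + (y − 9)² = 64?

Substituting the line into the circle gives 13x² − 332x + 2308 = 0.
Δ = 110224 − 120016 = −9792.
No real roots: the line does not meet the circle.

disjoint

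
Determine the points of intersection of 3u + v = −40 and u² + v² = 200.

(−14, 2) and (−10, −10)

From the line, v = −3u − 40. Substituting:
10u² + 240u + 1400 = 0  ⟹  u² + 24u + 140 = 0
u = −10 or u = −14, giving (−10, −10) and (−14, 2).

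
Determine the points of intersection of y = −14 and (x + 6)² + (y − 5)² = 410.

(−13, −14) and (1, −14)

Express y = −14 and substitute into the circle:
x² + 12x − 13 = 0
x = 1 or x = −13, giving (1, −14) and (−13, −14).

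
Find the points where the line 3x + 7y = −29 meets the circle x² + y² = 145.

(−12, 1) and (9, −8)

Express y = (−29 − 3x)/7 and substitute into the circle:
58x² + 174x − 6264 = 0  ⟹  x² + 3x − 108 = 0
x = 9 or x = −12, giving (9, −8) and (−12, 1).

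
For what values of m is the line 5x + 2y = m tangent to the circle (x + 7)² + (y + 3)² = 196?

m = −41 ± 14√29

For a tangent, require d(centre, line) = r = 14.
|5·(−7) + 2·(−3) − m| / √29 = 14
|m − (−41)| = 14√29.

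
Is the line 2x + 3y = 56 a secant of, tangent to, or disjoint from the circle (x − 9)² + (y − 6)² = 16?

d² = (2·9 + 3·6 − (56))²/13 = 400/13; r² = 16.
Since d² > r², the line lies outside the circle.

disjoint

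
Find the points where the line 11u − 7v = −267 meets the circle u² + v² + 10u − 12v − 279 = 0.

From the line, v = (267 + 11u)/7. Substituting:
170u² + 5440u + 35190 = 0  ⟹  u² + 32u + 207 = 0
u = −9 or u = −23, giving (−9, 24) and (−23, 2).

(−23, 2) and (−9, 24)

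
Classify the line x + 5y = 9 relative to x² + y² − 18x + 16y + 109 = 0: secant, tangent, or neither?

Substituting the line into the circle gives 26x² − 548x + 3526 = 0.
Discriminant = (−548)² − 4·26·(3526) = −66400 < 0.
No real roots: the line does not meet the circle.

neither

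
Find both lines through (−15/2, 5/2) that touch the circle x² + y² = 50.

7x + y = −50 and x − y = −10

Let a tangent through (−15/2, 5/2) have slope m. Its distance from (0, 0) must equal 5√2:
(15/2m − (−5/2))² = 50(m² + 1)
m² + 6m − 7 = 0, so m = −7 or m = 1.
Through (−15/2, 5/2) these give 7x + y = −50 and x − y = −10.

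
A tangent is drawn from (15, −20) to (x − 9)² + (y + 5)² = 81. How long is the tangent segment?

6√5

With centre O = (9, −5), |OP|² = 261 and r² = 81.
By the tangent–radius right angle, tangent length = √(|PO|² − r²) = √180 = 6√5.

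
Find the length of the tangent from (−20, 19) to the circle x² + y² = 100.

With centre O = (0, 0), |OP|² = 761 and r² = 100.
By the tangent–radius right angle, tangent length = √(|PO|² − r²) = √661.

√661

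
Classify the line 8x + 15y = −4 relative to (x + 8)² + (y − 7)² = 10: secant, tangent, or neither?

secant

Centre (−8, 7), r² = 10. Distance² from centre to line = (45)²/289 = 2025/289.
Since d² < r², the line cuts the circle twice.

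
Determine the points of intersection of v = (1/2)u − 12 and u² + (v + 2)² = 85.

From the line, v = (−24 + u)/2. Substituting:
5u² − 40u + 60 = 0  ⟹  u² − 8u + 12 = 0
u = 6 or u = 2, giving (6, −9) and (2, −11).

(2, −11) and (6, −9)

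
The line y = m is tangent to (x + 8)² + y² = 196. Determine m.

The line touches the circle iff its distance from (−8, 0) is 14:
|0·(−8) + 1·0 − m| / √1 = 14
|m| = 14, so m = 14 or m = −14.

m = −14 or m = 14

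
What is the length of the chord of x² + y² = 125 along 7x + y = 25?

15√2

Express y = −7x + 25 and substitute into the circle:
50x² − 350x + 500 = 0  ⟹  x² − 7x + 10 = 0
x = 5 or x = 2, giving (5, −10) and (2, 11).
|(5, −10) − (2, 11)| = √((3)² + (−21)²) = 15√2.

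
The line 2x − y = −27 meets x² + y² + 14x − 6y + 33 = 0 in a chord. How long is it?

Centre (−7, 3), r² = 25. Perpendicular distance d from centre to line = |10| / √5 = 10/√5.
Half the chord is √(r² − d²) = √(5), so the full chord is 2√5.

2√5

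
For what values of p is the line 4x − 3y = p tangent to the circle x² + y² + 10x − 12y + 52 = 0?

The line touches the circle iff its distance from (−5, 6) is 3:
|4·(−5) − 3·6 − p| / √25 = 3
|p − (−38)| = 3·5, so p = −23 or p = −53.

p = −53 or p = −23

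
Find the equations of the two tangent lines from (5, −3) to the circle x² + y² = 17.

4x + y = 17 and x − 4y = 17

Let a tangent through (5, −3) have slope m. Its distance from (0, 0) must equal √17:
(−5m − (3))² = 17(m² + 1)
4m² + 15m − 4 = 0, so m = −4 or m = 1/4.
With m = −4: 4x + y = 17. With m = 1/4: x − 4y = 17.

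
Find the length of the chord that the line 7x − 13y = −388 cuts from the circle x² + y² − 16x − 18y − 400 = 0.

√218

Centre (8, 9), r² = 545. Perpendicular distance d from centre to line = |327| / √218 = 327/√218.
Half the chord is √(r² − d²) = √(109/2), so the full chord is √218.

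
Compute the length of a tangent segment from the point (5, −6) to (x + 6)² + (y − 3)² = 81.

11

With centre O = (−6, 3), |OP|² = 202 and r² = 81.
Power of the point: PT² = |PO|² − r² = 121, so PT = 11.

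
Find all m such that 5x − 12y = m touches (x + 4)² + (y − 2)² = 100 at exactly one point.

m = −174 or m = 86

The line touches the circle iff its distance from (−4, 2) is 10:
|5·(−4) − 12·2 − m| / √169 = 10
|m − (−44)| = 10·13, so m = 86 or m = −174.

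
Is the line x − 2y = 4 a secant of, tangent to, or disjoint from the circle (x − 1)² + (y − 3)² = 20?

secant

Centre (1, 3), r² = 20. Distance² from centre to line = (−9)²/5 = 81/5.
Since d² < r², the line cuts the circle twice.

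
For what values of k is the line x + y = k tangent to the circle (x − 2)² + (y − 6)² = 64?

k = 8 ± 8√2

For a tangent, require d(centre, line) = r = 8.
|1·2 + 1·6 − k| / √2 = 8
|k − (8)| = 8√2.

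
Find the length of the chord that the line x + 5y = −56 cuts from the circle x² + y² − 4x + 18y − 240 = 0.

Substitute y = (−56 − x)/5:
26x² − 78x − 7904 = 0  ⟹  x² − 3x − 304 = 0
x = 19 or x = −16, giving (19, −15) and (−16, −8).
Chord length = distance between (19, −15) and (−16, −8) = √1274 = 7√26.

7√26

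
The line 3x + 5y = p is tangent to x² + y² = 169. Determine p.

The line touches the circle iff its distance from (0, 0) is 13:
|3·0 + 5·0 − p| / √34 = 13
|p| = 13√34.

p = ±13√34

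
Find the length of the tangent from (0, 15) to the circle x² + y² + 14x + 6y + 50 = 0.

√365

The centre is (−7, −3) and r = 2√2. The square of the distance from P to the centre is 49 + 324 = 373.
By the tangent–radius right angle, tangent length = √(|PO|² − r²) = √365.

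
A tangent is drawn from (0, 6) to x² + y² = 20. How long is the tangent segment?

4

The centre is (0, 0) and r = 2√5. The square of the distance from P to the centre is 0 + 36 = 36.
By the tangent–radius right angle, tangent length = √(|PO|² − r²) = √16 = 4.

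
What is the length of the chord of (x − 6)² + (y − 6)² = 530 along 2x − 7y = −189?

2√53

From the line, y = (189 + 2x)/7. Substituting:
53x² − 2597 = 0  ⟹  x² − 49 = 0
x = 7 or x = −7, giving (7, 29) and (−7, 25).
|(7, 29) − (−7, 25)| = √((14)² + (4)²) = 2√53.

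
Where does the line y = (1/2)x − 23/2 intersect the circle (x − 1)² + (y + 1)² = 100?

(1, −11) and (9, −7)

Substitute y = (−23 + x)/2:
5x² − 50x + 45 = 0  ⟹  x² − 10x + 9 = 0
x = 9 or x = 1, giving (9, −7) and (1, −11).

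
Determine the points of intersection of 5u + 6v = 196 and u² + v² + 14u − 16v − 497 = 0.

Substitute v = (196 − 5u)/6:
61u² − 976u + 1708 = 0  ⟹  u² − 16u + 28 = 0
u = 14 or u = 2, giving (14, 21) and (2, 31).

(2, 31) and (14, 21)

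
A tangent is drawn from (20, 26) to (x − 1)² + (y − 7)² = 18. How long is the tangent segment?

Centre (1, 7), r² = 18. |PO|² = (19)² + (19)² = 722.
By the tangent–radius right angle, tangent length = √(|PO|² − r²) = √704 = 8√11.

8√11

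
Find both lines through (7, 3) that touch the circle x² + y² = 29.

Write the tangent as mx − y + (3 − m·(7)) = 0 and set its distance from the centre to √29:
[m·(−7) − (−3)]² = 29(m² + 1)
10m² − 21m − 10 = 0, so m = 5/2 or m = −2/5.
With m = 5/2: 5x − 2y = 29. With m = −2/5: 2x + 5y = 29.

5x − 2y = 29 and 2x + 5y = 29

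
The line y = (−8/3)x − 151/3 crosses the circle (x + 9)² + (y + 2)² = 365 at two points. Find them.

(−23, 11) and (−11, −21)

Express y = (−151 − 8x)/3 and substitute into the circle:
73x² + 2482x + 18469 = 0  ⟹  x² + 34x + 253 = 0
x = −11 or x = −23, giving (−11, −21) and (−23, 11).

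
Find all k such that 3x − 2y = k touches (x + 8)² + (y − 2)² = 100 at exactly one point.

k = −28 ± 10√13

For a tangent, require d(centre, line) = r = 10.
|3·(−8) − 2·2 − k| / √13 = 10
|k − (−28)| = 10√13.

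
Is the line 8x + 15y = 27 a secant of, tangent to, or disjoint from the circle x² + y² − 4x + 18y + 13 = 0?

Substituting the line into the circle gives 289x² − 3492x + 10944 = 0.
Discriminant = (−3492)² − 4·289·(10944) = −457200 < 0.
No real roots: the line does not meet the circle.

disjoint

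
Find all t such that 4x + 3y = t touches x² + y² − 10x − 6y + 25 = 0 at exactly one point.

t = 14 or t = 44

Tangency holds when the distance from the centre (5, 3) to the line equals the radius 3:
|4·5 + 3·3 − t| / √25 = 3
|t − (29)| = 3·5, so t = 44 or t = 14.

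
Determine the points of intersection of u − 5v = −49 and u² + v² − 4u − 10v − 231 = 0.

(−14, 7) and (16, 13)

Express v = (49 + u)/5 and substitute into the circle:
26u² − 52u − 5824 = 0  ⟹  u² − 2u − 224 = 0
u = 16 or u = −14, giving (16, 13) and (−14, 7).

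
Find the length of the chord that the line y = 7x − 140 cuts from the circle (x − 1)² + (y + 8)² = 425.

The distance from (1, −8) to the line is 125/√50, and r² = 425.
Half the chord is √(r² − d²) = √(225/2), so the full chord is 15√2.

15√2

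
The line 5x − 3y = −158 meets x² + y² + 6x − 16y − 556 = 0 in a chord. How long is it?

5√34

Express y = (158 + 5x)/3 and substitute into the circle:
34x² + 1394x + 12376 = 0  ⟹  x² + 41x + 364 = 0
x = −13 or x = −28, giving (−13, 31) and (−28, 6).
Chord length = distance between (−13, 31) and (−28, 6) = √850 = 5√34.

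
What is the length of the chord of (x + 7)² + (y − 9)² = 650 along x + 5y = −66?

6√26

The distance from (−7, 9) to the line is 104/√26, and r² = 650.
Chord = 2√(r² − d²) = 2·√(234) = 6√26.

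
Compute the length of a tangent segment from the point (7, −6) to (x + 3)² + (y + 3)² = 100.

3

With centre O = (−3, −3), |OP|² = 109 and r² = 100.
By the tangent–radius right angle, tangent length = √(|PO|² − r²) = √9 = 3.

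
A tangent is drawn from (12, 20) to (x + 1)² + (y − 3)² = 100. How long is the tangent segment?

With centre O = (−1, 3), |OP|² = 458 and r² = 100.
The tangent meets the radius at right angles, so tangent² = |PO|² − r² = 458 − 100 = 358.

√358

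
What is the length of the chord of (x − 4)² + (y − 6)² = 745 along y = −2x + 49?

20√5

The distance from (4, 6) to the line is 35/√5, and r² = 745.
Chord = 2√(r² − d²) = 2·√(500) = 20√5.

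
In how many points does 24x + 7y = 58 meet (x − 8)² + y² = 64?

2

Substituting the line into the circle gives 625x² − 3568x + 3364 = 0.
Δ = 12730624 − 8410000 = 4320624.
Two real roots: the line is a secant.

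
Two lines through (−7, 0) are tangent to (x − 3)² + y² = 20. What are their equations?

Let a tangent through (−7, 0) have slope m. Its distance from (3, 0) must equal 2√5:
[m·(10) − (0)]² = 20(m² + 1)
4m² − 1 = 0, so m = 1/2 or m = −1/2.
With m = 1/2: x − 2y = −7. With m = −1/2: x + 2y = −7.

x − 2y = −7 and x + 2y = −7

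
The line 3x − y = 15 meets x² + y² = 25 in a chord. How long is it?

Centre (0, 0), r² = 25. Perpendicular distance d from centre to line = |−15| / √10 = 15/√10.
Half the chord is √(r² − d²) = √(5/2), so the full chord is √10.

√10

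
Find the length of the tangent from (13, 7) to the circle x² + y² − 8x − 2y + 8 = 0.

6√3

The centre is (4, 1) and r = 3. The square of the distance from P to the centre is 81 + 36 = 117.
The tangent meets the radius at right angles, so tangent² = |PO|² − r² = 117 − 9 = 108.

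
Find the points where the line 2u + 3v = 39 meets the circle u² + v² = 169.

Express v = (39 − 2u)/3 and substitute into the circle:
13u² − 156u = 0  ⟹  u² − 12u = 0
u = 12 or u = 0, giving (12, 5) and (0, 13).

(0, 13) and (12, 5)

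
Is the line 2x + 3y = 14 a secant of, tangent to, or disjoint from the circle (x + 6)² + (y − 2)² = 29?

d² = (2·(−6) + 3·2 − (14))²/13 = 400/13; r² = 29.
Since d² > r², the line lies outside the circle.

disjoint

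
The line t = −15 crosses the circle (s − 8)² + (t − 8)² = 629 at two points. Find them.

Express t = −15 and substitute into the circle:
s² − 16s − 36 = 0
s = 18 or s = −2, giving (18, −15) and (−2, −15).

(−2, −15) and (18, −15)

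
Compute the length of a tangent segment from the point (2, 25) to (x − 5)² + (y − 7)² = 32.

√301

Centre (5, 7), r² = 32. |PO|² = (−3)² + (18)² = 333.
By the tangent–radius right angle, tangent length = √(|PO|² − r²) = √301.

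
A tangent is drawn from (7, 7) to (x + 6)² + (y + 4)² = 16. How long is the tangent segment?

The centre is (−6, −4) and r = 4. The square of the distance from P to the centre is 169 + 121 = 290.
Power of the point: PT² = |PO|² − r² = 274, so PT = √274.

√274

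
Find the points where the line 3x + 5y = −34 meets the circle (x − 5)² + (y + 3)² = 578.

Substitute y = (−34 − 3x)/5:
34x² − 136x − 13464 = 0  ⟹  x² − 4x − 396 = 0
x = 22 or x = −18, giving (22, −20) and (−18, 4).

(−18, 4) and (22, −20)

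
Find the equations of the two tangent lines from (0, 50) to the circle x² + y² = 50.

A line y − (50) = m(x − (0)) is tangent when its distance from (0, 0) is 5√2:
(0m − (−50))² = 50(m² + 1)
m² − 49 = 0, so m = −7 or m = 7.
Through (0, 50) these give 7x + y = 50 and 7x − y = −50.

7x + y = 50 and 7x − y = −50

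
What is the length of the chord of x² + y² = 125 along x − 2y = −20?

6√5

Express y = (20 + x)/2 and substitute into the circle:
5x² + 40x − 100 = 0  ⟹  x² + 8x − 20 = 0
x = 2 or x = −10, giving (2, 11) and (−10, 5).
Chord length = distance between (2, 11) and (−10, 5) = √180 = 6√5.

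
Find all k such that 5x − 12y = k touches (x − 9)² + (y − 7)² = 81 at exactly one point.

k = −156 or k = 78

Tangency holds when the distance from the centre (9, 7) to the line equals the radius 9:
|5·9 − 12·7 − k| / √169 = 9
|k − (−39)| = 9·13, so k = 78 or k = −156.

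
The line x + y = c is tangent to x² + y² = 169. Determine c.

c = ±13√2

The line touches the circle iff its distance from (0, 0) is 13:
|1·0 + 1·0 − c| / √2 = 13
|c| = 13√2.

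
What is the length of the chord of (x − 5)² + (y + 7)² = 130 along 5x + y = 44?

The distance from (5, −7) to the line is 26/√26, and r² = 130.
Chord = 2√(r² − d²) = 2·√(104) = 4√26.

4√26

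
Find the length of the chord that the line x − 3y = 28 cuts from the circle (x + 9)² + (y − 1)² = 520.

From the line, y = (−28 + x)/3. Substituting:
10x² + 100x − 2990 = 0  ⟹  x² + 10x − 299 = 0
x = 13 or x = −23, giving (13, −5) and (−23, −17).
|(13, −5) − (−23, −17)| = √((36)² + (12)²) = 12√10.

12√10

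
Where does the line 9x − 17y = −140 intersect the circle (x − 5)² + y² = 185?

From the line, y = (140 + 9x)/17. Substituting:
370x² − 370x − 26640 = 0  ⟹  x² − x − 72 = 0
x = 9 or x = −8, giving (9, 13) and (−8, 4).

(−8, 4) and (9, 13)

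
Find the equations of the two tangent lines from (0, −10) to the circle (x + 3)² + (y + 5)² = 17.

Let a tangent through (0, −10) have slope m. Its distance from (−3, −5) must equal √17:
(−3m − (5))² = 17(m² + 1)
4m² − 15m − 4 = 0, so m = −1/4 or m = 4.
With m = −1/4: x + 4y = −40. With m = 4: 4x − y = 10.

x + 4y = −40 and 4x − y = 10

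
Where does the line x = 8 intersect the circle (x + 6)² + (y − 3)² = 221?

The line gives x = 8. Substituting into the circle:
y² − 6y − 16 = 0
y = 8 or y = −2, giving (8, 8) and (8, −2).

(8, −2) and (8, 8)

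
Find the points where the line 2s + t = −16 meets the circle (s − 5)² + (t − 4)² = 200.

(−9, 2) and (−5, −6)

Express t = −2s − 16 and substitute into the circle:
5s² + 70s + 225 = 0  ⟹  s² + 14s + 45 = 0
s = −5 or s = −9, giving (−5, −6) and (−9, 2).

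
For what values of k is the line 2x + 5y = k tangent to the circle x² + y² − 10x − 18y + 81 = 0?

k = 55 ± 5√29

For a tangent, require d(centre, line) = r = 5.
|2·5 + 5·9 − k| / √29 = 5
|k − (55)| = 5√29.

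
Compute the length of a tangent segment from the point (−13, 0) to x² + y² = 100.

√69

With centre O = (0, 0), |OP|² = 169 and r² = 100.
Power of the point: PT² = |PO|² − r² = 69, so PT = √69.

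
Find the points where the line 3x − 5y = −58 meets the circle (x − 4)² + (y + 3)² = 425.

From the line, y = (58 + 3x)/5. Substituting:
34x² + 238x − 4896 = 0  ⟹  x² + 7x − 144 = 0
x = 9 or x = −16, giving (9, 17) and (−16, 2).

(−16, 2) and (9, 17)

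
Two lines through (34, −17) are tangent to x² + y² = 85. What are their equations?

Let a tangent through (34, −17) have slope m. Its distance from (0, 0) must equal √85:
[m·(−34) − (17)]² = 85(m² + 1)
63m² + 68m + 12 = 0, so m = −2/9 or m = −6/7.
With m = −2/9: 2x + 9y = −85. With m = −6/7: 6x + 7y = 85.

2x + 9y = −85 and 6x + 7y = 85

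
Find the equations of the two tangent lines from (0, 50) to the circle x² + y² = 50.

7x − y = −50 and 7x + y = 50

A line y − (50) = m(x − (0)) is tangent when its distance from (0, 0) is 5√2:
(0m − (−50))² = 50(m² + 1)
m² − 49 = 0, so m = 7 or m = −7.
Through (0, 50) these give 7x − y = −50 and 7x + y = 50.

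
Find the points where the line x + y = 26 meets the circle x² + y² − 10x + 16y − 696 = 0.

From the line, y = −x + 26. Substituting:
2x² − 78x + 396 = 0  ⟹  x² − 39x + 198 = 0
x = 33 or x = 6, giving (33, −7) and (6, 20).

(6, 20) and (33, −7)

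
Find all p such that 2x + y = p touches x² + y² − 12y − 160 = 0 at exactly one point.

For a tangent, require d(centre, line) = r = 14.
|2·0 + 1·6 − p| / √5 = 14
|p − (6)| = 14√5.

p = 6 ± 14√5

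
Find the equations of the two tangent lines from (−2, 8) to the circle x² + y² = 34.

Let a tangent through (−2, 8) have slope m. Its distance from (0, 0) must equal √34:
[m·(2) − (−8)]² = 34(m² + 1)
15m² − 16m − 15 = 0, so m = −3/5 or m = 5/3.
With m = −3/5: 3x + 5y = 34. With m = 5/3: 5x − 3y = −34.

3x + 5y = 34 and 5x − 3y = −34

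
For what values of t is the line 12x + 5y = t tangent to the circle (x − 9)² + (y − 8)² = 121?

t = 5 or t = 291

The line touches the circle iff its distance from (9, 8) is 11:
|12·9 + 5·8 − t| / √169 = 11
|t − (148)| = 11·13, so t = 291 or t = 5.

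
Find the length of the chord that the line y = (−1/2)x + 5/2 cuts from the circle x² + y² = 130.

10√5

The distance from (0, 0) to the line is 5/√5, and r² = 130.
Half the chord is √(r² − d²) = √(125), so the full chord is 10√5.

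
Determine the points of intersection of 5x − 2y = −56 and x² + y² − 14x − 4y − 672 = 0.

Substitute y = (56 + 5x)/2:
29x² + 464x = 0  ⟹  x² + 16x = 0
x = 0 or x = −16, giving (0, 28) and (−16, −12).

(−16, −12) and (0, 28)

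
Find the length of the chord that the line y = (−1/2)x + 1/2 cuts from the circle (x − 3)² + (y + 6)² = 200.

From the line, y = (1 − x)/2. Substituting:
5x² − 50x − 595 = 0  ⟹  x² − 10x − 119 = 0
x = 17 or x = −7, giving (17, −8) and (−7, 4).
Chord length = distance between (17, −8) and (−7, 4) = √720 = 12√5.

12√5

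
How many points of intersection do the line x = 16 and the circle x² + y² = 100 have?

Substituting the line into the circle gives y² + 156 = 0.
Discriminant = (0)² − 4·1·(156) = −624 < 0.
No real roots: the line does not meet the circle.

0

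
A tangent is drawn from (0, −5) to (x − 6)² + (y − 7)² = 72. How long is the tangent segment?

6√3

The centre is (6, 7) and r = 6√2. The square of the distance from P to the centre is 36 + 144 = 180.
The tangent meets the radius at right angles, so tangent² = |PO|² − r² = 180 − 72 = 108.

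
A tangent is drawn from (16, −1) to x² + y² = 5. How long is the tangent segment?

6√7

The centre is (0, 0) and r = √5. The square of the distance from P to the centre is 256 + 1 = 257.
The tangent meets the radius at right angles, so tangent² = |PO|² − r² = 257 − 5 = 252.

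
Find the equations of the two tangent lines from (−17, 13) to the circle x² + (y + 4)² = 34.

Let a tangent through (−17, 13) have slope m. Its distance from (0, −4) must equal √34:
[m·(17) − (−17)]² = 34(m² + 1)
15m² + 34m + 15 = 0, so m = −5/3 or m = −3/5.
With m = −5/3: 5x + 3y = −46. With m = −3/5: 3x + 5y = 14.

5x + 3y = −46 and 3x + 5y = 14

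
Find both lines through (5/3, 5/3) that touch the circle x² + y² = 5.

Let a tangent through (5/3, 5/3) have slope m. Its distance from (0, 0) must equal √5:
[m·(−5/3) − (−5/3)]² = 5(m² + 1)
2m² + 5m + 2 = 0, so m = −2 or m = −1/2.
With m = −2: 2x + y = 5. With m = −1/2: x + 2y = 5.

2x + y = 5 and x + 2y = 5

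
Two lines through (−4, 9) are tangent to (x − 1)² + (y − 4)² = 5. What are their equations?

x + 2y = 14 and 2x + y = 1

Let a tangent through (−4, 9) have slope m. Its distance from (1, 4) must equal √5:
[m·(5) − (−5)]² = 5(m² + 1)
2m² + 5m + 2 = 0, so m = −1/2 or m = −2.
Through (−4, 9) these give x + 2y = 14 and 2x + y = 1.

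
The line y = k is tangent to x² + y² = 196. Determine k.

Tangency holds when the distance from the centre (0, 0) to the line equals the radius 14:
|0·0 + 1·0 − k| / √1 = 14
|k| = 14, so k = 14 or k = −14.

k = −14 or k = 14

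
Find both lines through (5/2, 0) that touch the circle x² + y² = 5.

2x + y = 5 and 2x − y = 5

Write the tangent as mx − y + (0 − m·(5/2)) = 0 and set its distance from the centre to √5:
(−5/2m − (0))² = 5(m² + 1)
m² − 4 = 0, so m = −2 or m = 2.
With m = −2: 2x + y = 5. With m = 2: 2x − y = 5.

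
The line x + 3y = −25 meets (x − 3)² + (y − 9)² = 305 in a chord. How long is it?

√10

Centre (3, 9), r² = 305. Perpendicular distance d from centre to line = |55| / √10 = 55/√10.
Chord = 2√(r² − d²) = 2·√(5/2) = √10.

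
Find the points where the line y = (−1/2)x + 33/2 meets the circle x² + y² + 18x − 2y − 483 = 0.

Express y = (33 − x)/2 and substitute into the circle:
5x² + 10x − 975 = 0  ⟹  x² + 2x − 195 = 0
x = 13 or x = −15, giving (13, 10) and (−15, 24).

(−15, 24) and (13, 10)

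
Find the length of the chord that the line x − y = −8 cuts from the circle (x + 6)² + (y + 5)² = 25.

√2

Express y = x + 8 and substitute into the circle:
2x² + 38x + 180 = 0  ⟹  x² + 19x + 90 = 0
x = −9 or x = −10, giving (−9, −1) and (−10, −2).
|(−9, −1) − (−10, −2)| = √((1)² + (1)²) = √2.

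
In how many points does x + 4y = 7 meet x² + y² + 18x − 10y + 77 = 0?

2

d² = (1·(−9) + 4·5 − (7))²/17 = 16/17; r² = 29.
Since d² < r², the line cuts the circle twice.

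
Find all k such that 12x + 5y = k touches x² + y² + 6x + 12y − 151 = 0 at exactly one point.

For a tangent, require d(centre, line) = r = 14.
|12·(−3) + 5·(−6) − k| / √169 = 14
|k − (−66)| = 14·13, so k = 116 or k = −248.

k = −248 or k = 116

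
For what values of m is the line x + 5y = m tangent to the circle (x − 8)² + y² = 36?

m = 8 ± 6√26

For a tangent, require d(centre, line) = r = 6.
|1·8 + 5·0 − m| / √26 = 6
|m − (8)| = 6√26.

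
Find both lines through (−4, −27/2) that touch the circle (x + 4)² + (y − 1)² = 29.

5x + 2y = −47 and 5x − 2y = 7

Let a tangent through (−4, −27/2) have slope m. Its distance from (−4, 1) must equal √29:
[m·(0) − (29/2)]² = 29(m² + 1)
4m² − 25 = 0, so m = −5/2 or m = 5/2.
With m = −5/2: 5x + 2y = −47. With m = 5/2: 5x − 2y = 7.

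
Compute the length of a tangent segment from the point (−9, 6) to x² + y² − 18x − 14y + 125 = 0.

8√5

The centre is (9, 7) and r = √5. The square of the distance from P to the centre is 324 + 1 = 325.
By the tangent–radius right angle, tangent length = √(|PO|² − r²) = √320 = 8√5.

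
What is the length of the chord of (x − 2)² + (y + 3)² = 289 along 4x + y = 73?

2√17

Centre (2, −3), r² = 289. Perpendicular distance d from centre to line = |−68| / √17 = 68/√17.
Half the chord is √(r² − d²) = √(17), so the full chord is 2√17.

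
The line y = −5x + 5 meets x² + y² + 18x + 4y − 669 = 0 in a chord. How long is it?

10√26

The distance from (−9, −2) to the line is 52/√26, and r² = 754.
Chord = 2√(r² − d²) = 2·√(650) = 10√26.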